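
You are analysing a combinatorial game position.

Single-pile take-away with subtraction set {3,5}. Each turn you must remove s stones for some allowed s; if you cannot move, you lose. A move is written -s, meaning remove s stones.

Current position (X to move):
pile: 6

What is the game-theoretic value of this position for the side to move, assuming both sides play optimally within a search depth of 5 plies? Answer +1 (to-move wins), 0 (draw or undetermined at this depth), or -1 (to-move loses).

ply 1, X at 6 | -3=-1→3; -5=+1→1*
ply 2: 1 is terminal -1 (O); from 6 depth 5

value(6, X) = +1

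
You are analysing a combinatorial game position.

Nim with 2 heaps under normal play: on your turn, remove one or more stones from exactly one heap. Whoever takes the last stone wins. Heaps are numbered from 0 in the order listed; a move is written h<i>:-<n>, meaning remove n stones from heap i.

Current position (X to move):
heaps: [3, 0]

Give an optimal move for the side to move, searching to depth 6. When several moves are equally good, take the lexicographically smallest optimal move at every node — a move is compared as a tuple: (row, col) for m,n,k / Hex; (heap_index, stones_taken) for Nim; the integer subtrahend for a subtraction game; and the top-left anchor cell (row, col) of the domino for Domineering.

p1 X@[(3,0)]: h0:-1[(2,0)]-1 h0:-2[(1,0)]-1 h0:-3[(0,0)]+1*
p2 O@[(0,0)] terminal -1; root [(3,0)] d6

X's best at [(3,0)]: h0:-3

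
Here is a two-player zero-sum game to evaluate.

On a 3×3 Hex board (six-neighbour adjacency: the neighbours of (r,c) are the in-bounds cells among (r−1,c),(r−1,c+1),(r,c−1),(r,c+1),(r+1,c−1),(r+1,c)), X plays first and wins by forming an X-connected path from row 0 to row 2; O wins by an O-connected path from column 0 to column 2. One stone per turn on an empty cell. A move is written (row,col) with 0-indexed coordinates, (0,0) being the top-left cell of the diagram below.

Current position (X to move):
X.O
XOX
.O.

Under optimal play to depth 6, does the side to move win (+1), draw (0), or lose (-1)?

ply 1, X at X.O/XOX/.O. | (0,1)=-1→XXO/XOX/.O.; (2,0)=+1→X.O/XOX/XO.*; (2,2)=-1→X.O/XOX/.OX
ply 2: X.O/XOX/XO. is terminal -1 (O); from X.O/XOX/.O. depth 6

value(X.O/XOX/.O., X) = +1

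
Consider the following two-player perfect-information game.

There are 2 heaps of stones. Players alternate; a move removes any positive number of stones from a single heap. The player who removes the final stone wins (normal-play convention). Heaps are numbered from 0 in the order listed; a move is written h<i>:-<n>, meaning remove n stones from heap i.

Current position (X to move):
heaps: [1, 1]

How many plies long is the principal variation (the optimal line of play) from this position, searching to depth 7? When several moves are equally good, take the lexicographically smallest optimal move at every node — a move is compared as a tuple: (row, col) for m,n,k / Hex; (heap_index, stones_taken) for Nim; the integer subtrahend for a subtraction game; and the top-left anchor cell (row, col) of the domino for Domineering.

p1 X@[(1,1)]: h0:-1[(0,1)]-1* h1:-1[(1,0)]-1
p2 O@[(0,1)]: h1:-1[(0,0)]+1*
p3 X@[(0,0)] terminal -1; root [(1,1)] d7

PV length from [(1,1)]: 2 plies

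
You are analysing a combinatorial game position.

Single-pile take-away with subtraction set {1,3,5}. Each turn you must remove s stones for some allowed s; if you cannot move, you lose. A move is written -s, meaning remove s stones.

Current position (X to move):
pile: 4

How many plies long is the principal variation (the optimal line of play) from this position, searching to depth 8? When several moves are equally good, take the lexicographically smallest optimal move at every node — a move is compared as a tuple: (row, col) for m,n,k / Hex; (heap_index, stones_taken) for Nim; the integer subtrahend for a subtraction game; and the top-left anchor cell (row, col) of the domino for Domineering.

p1 X@[4]: -1[3]-1* -3[1]-1
p2 O@[3]: -1[2]+1* -3[0]+1
p3 X@[2]: -1[1]-1*
p4 O@[1]: -1[0]+1*
p5 X@[0] terminal -1; root [4] d8

PV length from [4]: 4 plies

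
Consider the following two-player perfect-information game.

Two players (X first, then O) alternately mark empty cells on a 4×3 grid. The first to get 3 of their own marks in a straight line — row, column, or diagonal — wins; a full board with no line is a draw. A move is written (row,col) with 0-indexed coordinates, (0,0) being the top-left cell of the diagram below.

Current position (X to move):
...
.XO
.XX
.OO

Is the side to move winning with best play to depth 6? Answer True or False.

[.../.XO/.XX/.OO] X move#1: (0,0):+1/X../.XO/.XX/.OO*, (0,1):+1/.X./.XO/.XX/.OO, (0,2):-1/..X/.XO/.XX/.OO, (1,0):-1/.../XXO/.XX/.OO, (2,0):+1/.../.XO/XXX/.OO, (3,0):+1/.../.XO/.XX/XOO
[X../.XO/.XX/.OO] end (terminal -1, O#2); searched .../.XO/.XX/.OO to 6

X winning at [.../.XO/.XX/.OO]: True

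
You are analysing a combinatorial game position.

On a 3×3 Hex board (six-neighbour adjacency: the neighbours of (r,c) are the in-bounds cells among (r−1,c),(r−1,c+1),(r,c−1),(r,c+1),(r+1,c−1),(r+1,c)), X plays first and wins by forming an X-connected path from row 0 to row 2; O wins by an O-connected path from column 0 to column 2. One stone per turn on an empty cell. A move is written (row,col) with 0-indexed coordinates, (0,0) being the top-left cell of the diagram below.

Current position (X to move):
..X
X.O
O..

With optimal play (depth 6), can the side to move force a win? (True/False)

X winning at [..X/X.O/O..]: False

p1 X@[..X/X.O/O..]: (0,0)[X.X/X.O/O..]-1* (0,1)[.XX/X.O/O..]-1 (1,1)[..X/XXO/O..]-1 (2,1)[..X/X.O/OX.]-1 (2,2)[..X/X.O/O.X]-1
p2 O@[X.X/X.O/O..]: (0,1)[XOX/X.O/O..]+1* (1,1)[X.X/XOO/O..]+1 (2,1)[X.X/X.O/OO.]+1 (2,2)[X.X/X.O/O.O]+1
p3 X@[XOX/X.O/O..]: (1,1)[XOX/XXO/O..]-1* (2,1)[XOX/X.O/OX.]-1 (2,2)[XOX/X.O/O.X]-1
p4 O@[XOX/XXO/O..]: (2,1)[XOX/XXO/OO.]+1* (2,2)[XOX/XXO/O.O]-1
p5 X@[XOX/XXO/OO.] terminal -1; root [..X/X.O/O..] d6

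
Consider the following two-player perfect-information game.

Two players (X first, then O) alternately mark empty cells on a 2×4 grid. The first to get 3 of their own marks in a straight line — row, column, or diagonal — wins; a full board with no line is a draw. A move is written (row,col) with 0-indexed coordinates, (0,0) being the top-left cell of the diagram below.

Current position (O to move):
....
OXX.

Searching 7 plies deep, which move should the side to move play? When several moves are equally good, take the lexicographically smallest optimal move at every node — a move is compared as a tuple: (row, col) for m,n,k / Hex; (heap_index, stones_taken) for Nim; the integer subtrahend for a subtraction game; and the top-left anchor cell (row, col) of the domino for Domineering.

O's best at [..../OXX.]: (1,3)

[..../OXX.] O move#1: (0,0):-1/O.../OXX., (0,1):-1/.O../OXX., (0,2):-1/..O./OXX., (0,3):-1/...O/OXX., (1,3):+0/..../OXXO*
[..../OXXO] X move#2: (0,0):+0/X.../OXXO*, (0,1):+0/.X../OXXO, (0,2):+0/..X./OXXO, (0,3):+0/...X/OXXO
[X.../OXXO] O move#3: (0,1):+0/XO../OXXO*, (0,2):+0/X.O./OXXO, (0,3):+0/X..O/OXXO
[XO../OXXO] X move#4: (0,2):+0/XOX./OXXO*, (0,3):+0/XO.X/OXXO
[XOX./OXXO] O move#5: (0,3):+0/XOXO/OXXO*
[XOXO/OXXO] end (terminal +0, X#6); searched ..../OXX. to 7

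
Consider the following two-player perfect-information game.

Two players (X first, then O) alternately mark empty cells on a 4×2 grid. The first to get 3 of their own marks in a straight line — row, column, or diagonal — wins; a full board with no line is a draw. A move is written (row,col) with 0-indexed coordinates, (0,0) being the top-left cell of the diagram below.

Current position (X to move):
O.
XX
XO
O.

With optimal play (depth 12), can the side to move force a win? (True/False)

X winning at [O./XX/XO/O.]: False

[O./XX/XO/O.] X move#1: (0,1):+0/OX/XX/XO/O.*, (3,1):+0/O./XX/XO/OX
[OX/XX/XO/O.] O move#2: (3,1):+0/OX/XX/XO/OO*
[OX/XX/XO/OO] end (terminal +0, X#3); searched O./XX/XO/O. to 12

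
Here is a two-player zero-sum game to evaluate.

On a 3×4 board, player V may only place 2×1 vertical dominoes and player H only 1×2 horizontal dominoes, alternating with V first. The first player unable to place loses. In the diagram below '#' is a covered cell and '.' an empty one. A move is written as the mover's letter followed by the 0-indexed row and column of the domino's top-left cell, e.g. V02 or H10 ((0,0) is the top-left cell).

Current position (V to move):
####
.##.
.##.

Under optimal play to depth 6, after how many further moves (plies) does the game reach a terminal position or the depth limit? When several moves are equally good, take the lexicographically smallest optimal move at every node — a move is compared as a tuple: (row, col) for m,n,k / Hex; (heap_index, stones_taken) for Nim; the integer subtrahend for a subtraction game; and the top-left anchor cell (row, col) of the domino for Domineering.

PV length from [####/.##./.##.]: 1 ply

p1 V@[####/.##./.##.]: V10[####/###./###.]+1* V13[####/.###/.###]+1
p2 H@[####/###./###.] terminal -1; root [####/.##./.##.] d6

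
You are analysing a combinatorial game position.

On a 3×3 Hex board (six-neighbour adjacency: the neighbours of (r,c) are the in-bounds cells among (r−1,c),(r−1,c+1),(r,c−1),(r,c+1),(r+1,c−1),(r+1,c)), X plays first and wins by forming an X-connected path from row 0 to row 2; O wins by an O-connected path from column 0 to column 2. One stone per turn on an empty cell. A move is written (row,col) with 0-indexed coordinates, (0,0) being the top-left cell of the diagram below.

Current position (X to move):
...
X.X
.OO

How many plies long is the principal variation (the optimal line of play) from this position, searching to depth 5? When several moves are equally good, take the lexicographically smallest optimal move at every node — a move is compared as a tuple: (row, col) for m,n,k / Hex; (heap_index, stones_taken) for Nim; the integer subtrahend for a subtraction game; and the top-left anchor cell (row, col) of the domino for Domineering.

PV length from [.../X.X/.OO]: 3 plies

p1 X@[.../X.X/.OO]: (0,0)[X../X.X/.OO]-1 (0,1)[.X./X.X/.OO]-1 (0,2)[..X/X.X/.OO]-1 (1,1)[.../XXX/.OO]-1 (2,0)[.../X.X/XOO]+1*
p2 O@[.../X.X/XOO]: (0,0)[O../X.X/XOO]-1* (0,1)[.O./X.X/XOO]-1 (0,2)[..O/X.X/XOO]-1 (1,1)[.../XOX/XOO]-1
p3 X@[O../X.X/XOO]: (0,1)[OX./X.X/XOO]+1* (0,2)[O.X/X.X/XOO]+1 (1,1)[O../XXX/XOO]+1
p4 O@[OX./X.X/XOO] terminal -1; root [.../X.X/.OO] d5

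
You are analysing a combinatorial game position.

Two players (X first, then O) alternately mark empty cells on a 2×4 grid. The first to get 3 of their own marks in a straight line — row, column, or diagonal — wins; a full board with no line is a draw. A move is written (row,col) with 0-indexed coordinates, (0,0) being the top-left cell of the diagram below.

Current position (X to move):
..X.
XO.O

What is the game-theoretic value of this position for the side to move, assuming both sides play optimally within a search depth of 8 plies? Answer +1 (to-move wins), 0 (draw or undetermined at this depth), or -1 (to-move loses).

value(..X./XO.O, X) = 0

p1 X@[..X./XO.O]: (0,0)[X.X./XO.O]-1 (0,1)[.XX./XO.O]-1 (0,3)[..XX/XO.O]-1 (1,2)[..X./XOXO]+0*
p2 O@[..X./XOXO]: (0,0)[O.X./XOXO]+0* (0,1)[.OX./XOXO]+0 (0,3)[..XO/XOXO]+0
p3 X@[O.X./XOXO]: (0,1)[OXX./XOXO]+0* (0,3)[O.XX/XOXO]+0
p4 O@[OXX./XOXO]: (0,3)[OXXO/XOXO]+0*
p5 X@[OXXO/XOXO] terminal +0; root [..X./XO.O] d8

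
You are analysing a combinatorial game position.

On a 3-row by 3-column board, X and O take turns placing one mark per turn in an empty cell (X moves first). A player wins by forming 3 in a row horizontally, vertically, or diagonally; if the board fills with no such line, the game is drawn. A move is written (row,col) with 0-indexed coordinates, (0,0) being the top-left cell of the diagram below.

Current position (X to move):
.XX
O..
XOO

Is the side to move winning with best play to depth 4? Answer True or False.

[.XX/O../XOO] X move#1: (0,0):+1/XXX/O../XOO*, (1,1):+1/.XX/OX./XOO, (1,2):+1/.XX/O.X/XOO
[XXX/O../XOO] end (terminal -1, O#2); searched .XX/O../XOO to 4

X winning at [.XX/O../XOO]: True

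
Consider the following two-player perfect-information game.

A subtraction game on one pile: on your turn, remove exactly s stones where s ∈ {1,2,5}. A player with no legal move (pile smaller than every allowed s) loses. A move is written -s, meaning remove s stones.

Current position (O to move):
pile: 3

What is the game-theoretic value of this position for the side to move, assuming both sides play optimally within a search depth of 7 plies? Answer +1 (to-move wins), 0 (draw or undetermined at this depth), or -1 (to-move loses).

ply 1, O at 3 | -1=-1→2*; -2=-1→1
ply 2, X at 2 | -1=-1→1; -2=+1→0*
ply 3: 0 is terminal -1 (O); from 3 depth 7

value(3, O) = -1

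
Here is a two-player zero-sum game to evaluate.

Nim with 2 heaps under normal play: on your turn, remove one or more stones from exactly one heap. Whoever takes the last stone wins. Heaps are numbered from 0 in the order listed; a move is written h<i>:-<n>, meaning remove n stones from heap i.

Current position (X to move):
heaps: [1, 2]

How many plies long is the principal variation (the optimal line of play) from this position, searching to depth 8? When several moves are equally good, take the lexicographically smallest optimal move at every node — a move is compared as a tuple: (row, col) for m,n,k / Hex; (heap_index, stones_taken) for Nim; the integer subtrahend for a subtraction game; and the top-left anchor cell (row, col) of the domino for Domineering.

p1 X@[(1,2)]: h0:-1[(0,2)]-1 h1:-1[(1,1)]+1* h1:-2[(1,0)]-1
p2 O@[(1,1)]: h0:-1[(0,1)]-1* h1:-1[(1,0)]-1
p3 X@[(0,1)]: h1:-1[(0,0)]+1*
p4 O@[(0,0)] terminal -1; root [(1,2)] d8

PV length from [(1,2)]: 3 plies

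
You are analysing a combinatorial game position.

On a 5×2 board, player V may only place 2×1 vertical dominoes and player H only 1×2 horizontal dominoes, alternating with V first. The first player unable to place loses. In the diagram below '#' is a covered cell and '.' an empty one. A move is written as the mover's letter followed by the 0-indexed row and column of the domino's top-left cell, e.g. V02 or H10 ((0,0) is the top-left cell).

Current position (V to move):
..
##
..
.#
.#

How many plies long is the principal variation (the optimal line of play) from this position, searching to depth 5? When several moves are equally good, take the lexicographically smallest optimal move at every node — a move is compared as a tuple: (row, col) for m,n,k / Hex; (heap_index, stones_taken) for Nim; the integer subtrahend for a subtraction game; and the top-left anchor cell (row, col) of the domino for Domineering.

ply 1, V at ../##/../.#/.# | V20=-1→../##/#./##/.#*; V30=-1→../##/../##/##
ply 2, H at ../##/#./##/.# | H00=+1→##/##/#./##/.#*
ply 3: ##/##/#./##/.# is terminal -1 (V); from ../##/../.#/.# depth 5

PV length from [../##/../.#/.#]: 2 plies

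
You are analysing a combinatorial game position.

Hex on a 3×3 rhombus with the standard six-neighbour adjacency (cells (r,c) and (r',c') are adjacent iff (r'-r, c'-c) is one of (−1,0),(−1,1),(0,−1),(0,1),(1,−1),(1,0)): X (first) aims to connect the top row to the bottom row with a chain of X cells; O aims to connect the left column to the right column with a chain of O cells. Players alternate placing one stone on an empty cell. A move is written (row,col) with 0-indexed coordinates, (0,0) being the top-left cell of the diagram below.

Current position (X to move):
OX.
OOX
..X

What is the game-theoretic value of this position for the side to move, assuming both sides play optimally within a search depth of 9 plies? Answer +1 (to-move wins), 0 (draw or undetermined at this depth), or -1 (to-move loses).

value(OX./OOX/..X, X) = +1

ply 1, X at OX./OOX/..X | (0,2)=+1→OXX/OOX/..X*; (2,0)=-1→OX./OOX/X.X; (2,1)=-1→OX./OOX/.XX
ply 2: OXX/OOX/..X is terminal -1 (O); from OX./OOX/..X depth 9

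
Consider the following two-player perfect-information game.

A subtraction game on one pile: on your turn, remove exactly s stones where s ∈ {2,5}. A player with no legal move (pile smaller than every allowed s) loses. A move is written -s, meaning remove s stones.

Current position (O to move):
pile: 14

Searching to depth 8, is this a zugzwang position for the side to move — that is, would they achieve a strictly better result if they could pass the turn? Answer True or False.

zugzwang(14, O) = True

[14] O move#1: -2:-1/12*, -5:-1/9
[12] X move#2: -2:-1/10, -5:+1/7*
[7] O move#3: -2:-1/5*, -5:-1/2
[5] X move#4: -2:-1/3, -5:+1/0*
[0] end (terminal -1, O#5); searched 14 to 8
pass branch (X moves first from the same position):
  | [14] X move#1: -2:-1/12*, -5:-1/9
  | [12] O move#2: -2:-1/10, -5:+1/7*
  | [7] X move#3: -2:-1/5*, -5:-1/2
  | [5] O move#4: -2:-1/3, -5:+1/0*
  | [0] end (terminal -1, X#5); searched 14 to 8
O moving scores -1; O passing scores +1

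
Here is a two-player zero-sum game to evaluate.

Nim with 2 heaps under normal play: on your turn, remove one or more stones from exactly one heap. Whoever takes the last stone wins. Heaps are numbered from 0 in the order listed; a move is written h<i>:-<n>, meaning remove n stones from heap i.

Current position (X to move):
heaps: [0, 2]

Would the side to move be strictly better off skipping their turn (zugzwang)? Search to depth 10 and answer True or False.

zugzwang((0,2), X) = False

[(0,2)] X move#1: h1:-1:-1/(0,1), h1:-2:+1/(0,0)*
[(0,0)] end (terminal -1, O#2); searched (0,2) to 10
pass branch (O moves first from the same position):
  | [(0,2)] O move#1: h1:-1:-1/(0,1), h1:-2:+1/(0,0)*
  | [(0,0)] end (terminal -1, X#2); searched (0,2) to 10
X moving scores +1; X passing scores -1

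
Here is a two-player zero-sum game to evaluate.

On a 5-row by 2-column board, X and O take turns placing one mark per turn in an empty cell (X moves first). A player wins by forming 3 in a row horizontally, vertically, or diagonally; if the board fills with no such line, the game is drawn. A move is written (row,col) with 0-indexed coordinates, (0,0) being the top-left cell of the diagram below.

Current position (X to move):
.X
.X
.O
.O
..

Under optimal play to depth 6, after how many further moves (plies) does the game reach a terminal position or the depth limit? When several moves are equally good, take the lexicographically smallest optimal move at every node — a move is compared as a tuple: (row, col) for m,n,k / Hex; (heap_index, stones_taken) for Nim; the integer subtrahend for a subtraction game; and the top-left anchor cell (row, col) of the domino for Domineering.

PV length from [.X/.X/.O/.O/..]: 6 plies

ply 1, X at .X/.X/.O/.O/.. | (0,0)=-1→XX/.X/.O/.O/..; (1,0)=-1→.X/XX/.O/.O/..; (2,0)=-1→.X/.X/XO/.O/..; (3,0)=-1→.X/.X/.O/XO/..; (4,0)=-1→.X/.X/.O/.O/X.; (4,1)=+0→.X/.X/.O/.O/.X*
ply 2, O at .X/.X/.O/.O/.X | (0,0)=+0→OX/.X/.O/.O/.X*; (1,0)=+0→.X/OX/.O/.O/.X; (2,0)=+0→.X/.X/OO/.O/.X; (3,0)=+0→.X/.X/.O/OO/.X; (4,0)=+0→.X/.X/.O/.O/OX
ply 3, X at OX/.X/.O/.O/.X | (1,0)=+0→OX/XX/.O/.O/.X*; (2,0)=+0→OX/.X/XO/.O/.X; (3,0)=+0→OX/.X/.O/XO/.X; (4,0)=+0→OX/.X/.O/.O/XX
ply 4, O at OX/XX/.O/.O/.X | (2,0)=+0→OX/XX/OO/.O/.X*; (3,0)=+0→OX/XX/.O/OO/.X; (4,0)=+0→OX/XX/.O/.O/OX
ply 5, X at OX/XX/OO/.O/.X | (3,0)=+0→OX/XX/OO/XO/.X*; (4,0)=+0→OX/XX/OO/.O/XX
ply 6, O at OX/XX/OO/XO/.X | (4,0)=+0→OX/XX/OO/XO/OX*
ply 7: OX/XX/OO/XO/OX is terminal +0 (X); from .X/.X/.O/.O/.. depth 6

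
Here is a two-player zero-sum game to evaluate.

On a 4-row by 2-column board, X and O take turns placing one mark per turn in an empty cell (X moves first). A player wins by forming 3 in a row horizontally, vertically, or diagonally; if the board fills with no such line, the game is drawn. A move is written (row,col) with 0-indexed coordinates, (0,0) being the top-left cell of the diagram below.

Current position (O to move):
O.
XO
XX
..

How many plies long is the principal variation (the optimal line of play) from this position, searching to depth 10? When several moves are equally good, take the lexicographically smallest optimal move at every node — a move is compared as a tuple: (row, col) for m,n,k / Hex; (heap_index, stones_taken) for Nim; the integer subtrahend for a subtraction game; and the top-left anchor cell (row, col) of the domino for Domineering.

ply 1, O at O./XO/XX/.. | (0,1)=-1→OO/XO/XX/..; (3,0)=+0→O./XO/XX/O.*; (3,1)=-1→O./XO/XX/.O
ply 2, X at O./XO/XX/O. | (0,1)=+0→OX/XO/XX/O.*; (3,1)=+0→O./XO/XX/OX
ply 3, O at OX/XO/XX/O. | (3,1)=+0→OX/XO/XX/OO*
ply 4: OX/XO/XX/OO is terminal +0 (X); from O./XO/XX/.. depth 10

PV length from [O./XO/XX/..]: 3 plies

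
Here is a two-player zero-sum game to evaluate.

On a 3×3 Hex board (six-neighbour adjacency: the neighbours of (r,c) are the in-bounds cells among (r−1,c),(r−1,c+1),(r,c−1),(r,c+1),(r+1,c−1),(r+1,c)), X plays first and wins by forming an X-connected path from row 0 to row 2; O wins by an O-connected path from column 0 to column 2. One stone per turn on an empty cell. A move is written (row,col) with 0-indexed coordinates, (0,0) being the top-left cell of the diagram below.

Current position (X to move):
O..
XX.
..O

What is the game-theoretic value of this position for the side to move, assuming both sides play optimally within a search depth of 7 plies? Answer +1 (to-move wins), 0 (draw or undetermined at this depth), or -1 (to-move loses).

p1 X@[O../XX./..O]: (0,1)[OX./XX./..O]+1* (0,2)[O.X/XX./..O]+1 (1,2)[O../XXX/..O]+1 (2,0)[O../XX./X.O]+1 (2,1)[O../XX./.XO]+1
p2 O@[OX./XX./..O]: (0,2)[OXO/XX./..O]-1* (1,2)[OX./XXO/..O]-1 (2,0)[OX./XX./O.O]-1 (2,1)[OX./XX./.OO]-1
p3 X@[OXO/XX./..O]: (1,2)[OXO/XXX/..O]+1* (2,0)[OXO/XX./X.O]+1 (2,1)[OXO/XX./.XO]+1
p4 O@[OXO/XXX/..O]: (2,0)[OXO/XXX/O.O]-1* (2,1)[OXO/XXX/.OO]-1
p5 X@[OXO/XXX/O.O]: (2,1)[OXO/XXX/OXO]+1*
p6 O@[OXO/XXX/OXO] terminal -1; root [O../XX./..O] d7

value(O../XX./..O, X) = +1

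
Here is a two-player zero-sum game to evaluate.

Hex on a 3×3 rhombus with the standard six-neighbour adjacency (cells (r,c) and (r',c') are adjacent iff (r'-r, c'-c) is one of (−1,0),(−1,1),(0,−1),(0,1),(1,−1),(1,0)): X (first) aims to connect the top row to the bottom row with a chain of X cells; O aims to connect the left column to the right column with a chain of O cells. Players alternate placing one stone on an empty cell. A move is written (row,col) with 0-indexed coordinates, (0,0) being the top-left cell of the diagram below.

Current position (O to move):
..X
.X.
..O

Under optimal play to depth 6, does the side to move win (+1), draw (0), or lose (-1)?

value(..X/.X./..O, O) = -1

[..X/.X./..O] O move#1: (0,0):-1/O.X/.X./..O*, (0,1):-1/.OX/.X./..O, (1,0):-1/..X/OX./..O, (1,2):-1/..X/.XO/..O, (2,0):-1/..X/.X./O.O, (2,1):-1/..X/.X./.OO
[O.X/.X./..O] X move#2: (0,1):+1/OXX/.X./..O*, (1,0):+1/O.X/XX./..O, (1,2):+1/O.X/.XX/..O, (2,0):+1/O.X/.X./X.O, (2,1):+1/O.X/.X./.XO
[OXX/.X./..O] O move#3: (1,0):-1/OXX/OX./..O*, (1,2):-1/OXX/.XO/..O, (2,0):-1/OXX/.X./O.O, (2,1):-1/OXX/.X./.OO
[OXX/OX./..O] X move#4: (1,2):+1/OXX/OXX/..O*, (2,0):+1/OXX/OX./X.O, (2,1):+1/OXX/OX./.XO
[OXX/OXX/..O] O move#5: (2,0):-1/OXX/OXX/O.O*, (2,1):-1/OXX/OXX/.OO
[OXX/OXX/O.O] X move#6: (2,1):+1/OXX/OXX/OXO*
[OXX/OXX/OXO] end (terminal -1, O#7); searched ..X/.X./..O to 6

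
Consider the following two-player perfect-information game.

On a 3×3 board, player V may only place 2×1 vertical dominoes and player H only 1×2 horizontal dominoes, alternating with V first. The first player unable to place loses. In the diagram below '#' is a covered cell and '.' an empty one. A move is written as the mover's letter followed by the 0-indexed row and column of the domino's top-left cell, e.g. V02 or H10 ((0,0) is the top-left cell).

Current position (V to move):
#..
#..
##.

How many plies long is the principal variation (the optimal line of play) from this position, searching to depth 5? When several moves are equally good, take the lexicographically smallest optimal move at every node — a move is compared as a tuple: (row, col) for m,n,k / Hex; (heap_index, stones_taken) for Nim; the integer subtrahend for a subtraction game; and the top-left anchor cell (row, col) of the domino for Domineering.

ply 1, V at #../#../##. | V01=+1→##./##./##.*; V02=+1→#.#/#.#/##.; V12=-1→#../#.#/###
ply 2: ##./##./##. is terminal -1 (H); from #../#../##. depth 5

PV length from [#../#../##.]: 1 ply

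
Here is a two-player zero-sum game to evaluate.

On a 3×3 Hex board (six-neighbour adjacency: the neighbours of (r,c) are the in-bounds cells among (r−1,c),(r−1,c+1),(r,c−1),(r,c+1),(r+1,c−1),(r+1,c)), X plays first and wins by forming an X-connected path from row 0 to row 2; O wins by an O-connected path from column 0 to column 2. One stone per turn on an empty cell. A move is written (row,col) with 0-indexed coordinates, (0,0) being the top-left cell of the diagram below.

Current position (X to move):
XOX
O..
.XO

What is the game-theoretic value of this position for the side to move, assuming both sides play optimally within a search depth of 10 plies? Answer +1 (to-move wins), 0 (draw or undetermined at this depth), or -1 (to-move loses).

ply 1, X at XOX/O../.XO | (1,1)=+1→XOX/OX./.XO*; (1,2)=+1→XOX/O.X/.XO; (2,0)=+1→XOX/O../XXO
ply 2: XOX/OX./.XO is terminal -1 (O); from XOX/O../.XO depth 10

value(XOX/O../.XO, X) = +1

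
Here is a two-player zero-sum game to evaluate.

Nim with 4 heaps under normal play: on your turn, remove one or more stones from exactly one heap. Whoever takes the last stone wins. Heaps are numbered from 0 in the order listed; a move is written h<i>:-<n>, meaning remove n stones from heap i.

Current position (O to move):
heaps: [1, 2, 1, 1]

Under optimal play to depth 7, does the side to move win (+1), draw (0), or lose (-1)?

ply 1, O at (1,2,1,1) | h0:-1=-1→(0,2,1,1); h1:-1=+1→(1,1,1,1)*; h1:-2=-1→(1,0,1,1); h2:-1=-1→(1,2,0,1); h3:-1=-1→(1,2,1,0)
ply 2, X at (1,1,1,1) | h0:-1=-1→(0,1,1,1)*; h1:-1=-1→(1,0,1,1); h2:-1=-1→(1,1,0,1); h3:-1=-1→(1,1,1,0)
ply 3, O at (0,1,1,1) | h1:-1=+1→(0,0,1,1)*; h2:-1=+1→(0,1,0,1); h3:-1=+1→(0,1,1,0)
ply 4, X at (0,0,1,1) | h2:-1=-1→(0,0,0,1)*; h3:-1=-1→(0,0,1,0)
ply 5, O at (0,0,0,1) | h3:-1=+1→(0,0,0,0)*
ply 6: (0,0,0,0) is terminal -1 (X); from (1,2,1,1) depth 7

value((1,2,1,1), O) = +1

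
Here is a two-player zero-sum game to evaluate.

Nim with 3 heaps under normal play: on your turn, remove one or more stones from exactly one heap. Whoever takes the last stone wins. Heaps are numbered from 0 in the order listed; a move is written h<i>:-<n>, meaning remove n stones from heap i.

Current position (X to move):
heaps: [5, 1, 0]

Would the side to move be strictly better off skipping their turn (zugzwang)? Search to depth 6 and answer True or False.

zugzwang((5,1,0), X) = False

ply 1, X at (5,1,0) | h0:-1=-1→(4,1,0); h0:-2=-1→(3,1,0); h0:-3=-1→(2,1,0); h0:-4=+1→(1,1,0)*; h0:-5=-1→(0,1,0); h1:-1=-1→(5,0,0)
ply 2, O at (1,1,0) | h0:-1=-1→(0,1,0)*; h1:-1=-1→(1,0,0)
ply 3, X at (0,1,0) | h1:-1=+1→(0,0,0)*
ply 4: (0,0,0) is terminal -1 (O); from (5,1,0) depth 6
pass branch (O moves first from the same position):
  | ply 1, O at (5,1,0) | h0:-1=-1→(4,1,0); h0:-2=-1→(3,1,0); h0:-3=-1→(2,1,0); h0:-4=+1→(1,1,0)*; h0:-5=-1→(0,1,0); h1:-1=-1→(5,0,0)
  | ply 2, X at (1,1,0) | h0:-1=-1→(0,1,0)*; h1:-1=-1→(1,0,0)
  | ply 3, O at (0,1,0) | h1:-1=+1→(0,0,0)*
  | ply 4: (0,0,0) is terminal -1 (X); from (5,1,0) depth 6
X moving scores +1; X passing scores -1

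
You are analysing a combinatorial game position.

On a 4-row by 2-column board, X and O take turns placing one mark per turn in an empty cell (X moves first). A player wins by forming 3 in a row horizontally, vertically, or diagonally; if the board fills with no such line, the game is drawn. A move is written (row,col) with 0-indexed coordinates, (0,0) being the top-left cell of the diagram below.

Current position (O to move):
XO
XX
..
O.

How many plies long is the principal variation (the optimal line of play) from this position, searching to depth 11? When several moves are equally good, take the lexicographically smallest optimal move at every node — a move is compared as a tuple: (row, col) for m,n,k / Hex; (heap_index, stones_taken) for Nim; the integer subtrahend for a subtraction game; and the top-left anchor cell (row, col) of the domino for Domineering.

PV length from [XO/XX/../O.]: 3 plies

p1 O@[XO/XX/../O.]: (2,0)[XO/XX/O./O.]+0* (2,1)[XO/XX/.O/O.]-1 (3,1)[XO/XX/../OO]-1
p2 X@[XO/XX/O./O.]: (2,1)[XO/XX/OX/O.]+0* (3,1)[XO/XX/O./OX]+0
p3 O@[XO/XX/OX/O.]: (3,1)[XO/XX/OX/OO]+0*
p4 X@[XO/XX/OX/OO] terminal +0; root [XO/XX/../O.] d11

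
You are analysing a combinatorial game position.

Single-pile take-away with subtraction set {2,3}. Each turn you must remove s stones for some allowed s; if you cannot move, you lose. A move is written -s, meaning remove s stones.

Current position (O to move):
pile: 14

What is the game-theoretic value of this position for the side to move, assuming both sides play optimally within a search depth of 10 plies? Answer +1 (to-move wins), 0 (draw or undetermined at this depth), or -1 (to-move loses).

value(14, O) = +1

p1 O@[14]: -2[12]-1 -3[11]+1*
p2 X@[11]: -2[9]-1* -3[8]-1
p3 O@[9]: -2[7]-1 -3[6]+1*
p4 X@[6]: -2[4]-1* -3[3]-1
p5 O@[4]: -2[2]-1 -3[1]+1*
p6 X@[1] terminal -1; root [14] d10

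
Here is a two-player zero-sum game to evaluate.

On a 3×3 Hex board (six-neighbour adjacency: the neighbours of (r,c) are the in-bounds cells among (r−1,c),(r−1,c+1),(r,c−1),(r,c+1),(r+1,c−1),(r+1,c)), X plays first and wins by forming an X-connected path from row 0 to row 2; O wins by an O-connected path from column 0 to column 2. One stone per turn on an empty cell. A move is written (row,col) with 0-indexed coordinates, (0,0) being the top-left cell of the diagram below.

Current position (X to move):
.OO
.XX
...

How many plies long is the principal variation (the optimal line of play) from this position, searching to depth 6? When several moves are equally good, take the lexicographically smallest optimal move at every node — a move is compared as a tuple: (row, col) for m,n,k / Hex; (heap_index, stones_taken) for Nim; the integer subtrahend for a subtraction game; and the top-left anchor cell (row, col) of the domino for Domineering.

[.OO/.XX/...] X move#1: (0,0):-1/XOO/.XX/...*, (1,0):-1/.OO/XXX/..., (2,0):-1/.OO/.XX/X.., (2,1):-1/.OO/.XX/.X., (2,2):-1/.OO/.XX/..X
[XOO/.XX/...] O move#2: (1,0):+1/XOO/OXX/...*, (2,0):-1/XOO/.XX/O.., (2,1):-1/XOO/.XX/.O., (2,2):-1/XOO/.XX/..O
[XOO/OXX/...] end (terminal -1, X#3); searched .OO/.XX/... to 6

PV length from [.OO/.XX/...]: 2 plies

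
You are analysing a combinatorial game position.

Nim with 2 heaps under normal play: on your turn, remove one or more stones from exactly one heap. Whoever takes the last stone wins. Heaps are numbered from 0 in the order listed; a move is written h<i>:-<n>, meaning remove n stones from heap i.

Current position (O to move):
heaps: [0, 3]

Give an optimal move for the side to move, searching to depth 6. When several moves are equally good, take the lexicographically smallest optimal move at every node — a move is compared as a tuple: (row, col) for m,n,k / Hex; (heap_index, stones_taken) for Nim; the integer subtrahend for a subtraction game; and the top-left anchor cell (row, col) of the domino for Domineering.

O's best at [(0,3)]: h1:-3

p1 O@[(0,3)]: h1:-1[(0,2)]-1 h1:-2[(0,1)]-1 h1:-3[(0,0)]+1*
p2 X@[(0,0)] terminal -1; root [(0,3)] d6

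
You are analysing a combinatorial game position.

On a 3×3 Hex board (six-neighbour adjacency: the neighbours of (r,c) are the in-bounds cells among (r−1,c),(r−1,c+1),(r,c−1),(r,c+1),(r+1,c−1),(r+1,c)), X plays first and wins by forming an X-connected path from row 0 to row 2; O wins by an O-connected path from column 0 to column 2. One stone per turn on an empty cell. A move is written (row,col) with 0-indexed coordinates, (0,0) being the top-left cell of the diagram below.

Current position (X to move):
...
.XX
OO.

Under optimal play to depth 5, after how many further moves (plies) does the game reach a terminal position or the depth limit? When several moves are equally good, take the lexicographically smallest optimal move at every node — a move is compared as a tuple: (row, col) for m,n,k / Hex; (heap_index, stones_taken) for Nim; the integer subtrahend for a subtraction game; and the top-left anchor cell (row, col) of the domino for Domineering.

[.../.XX/OO.] X move#1: (0,0):-1/X../.XX/OO., (0,1):-1/.X./.XX/OO., (0,2):-1/..X/.XX/OO., (1,0):-1/.../XXX/OO., (2,2):+1/.../.XX/OOX*
[.../.XX/OOX] O move#2: (0,0):-1/O../.XX/OOX*, (0,1):-1/.O./.XX/OOX, (0,2):-1/..O/.XX/OOX, (1,0):-1/.../OXX/OOX
[O../.XX/OOX] X move#3: (0,1):+1/OX./.XX/OOX*, (0,2):+1/O.X/.XX/OOX, (1,0):+1/O../XXX/OOX
[OX./.XX/OOX] end (terminal -1, O#4); searched .../.XX/OO. to 5

PV length from [.../.XX/OO.]: 3 plies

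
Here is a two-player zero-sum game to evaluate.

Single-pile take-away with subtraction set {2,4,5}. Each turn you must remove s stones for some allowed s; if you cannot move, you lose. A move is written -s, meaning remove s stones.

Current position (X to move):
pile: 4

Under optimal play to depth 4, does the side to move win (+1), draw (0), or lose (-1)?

p1 X@[4]: -2[2]-1 -4[0]+1*
p2 O@[0] terminal -1; root [4] d4

value(4, X) = +1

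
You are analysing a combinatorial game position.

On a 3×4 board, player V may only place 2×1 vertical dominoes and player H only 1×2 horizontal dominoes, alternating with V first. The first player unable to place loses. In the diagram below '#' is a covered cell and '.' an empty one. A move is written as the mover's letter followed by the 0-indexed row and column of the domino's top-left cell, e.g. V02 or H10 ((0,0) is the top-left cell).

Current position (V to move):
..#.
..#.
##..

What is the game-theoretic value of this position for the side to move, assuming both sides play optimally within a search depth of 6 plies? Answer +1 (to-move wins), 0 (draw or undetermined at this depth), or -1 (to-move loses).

value(..#./..#./##.., V) = +1

ply 1, V at ..#./..#./##.. | V00=+1→#.#./#.#./##..*; V01=+1→.##./.##./##..; V03=-1→..##/..##/##..; V13=-1→..#./..##/##.#
ply 2, H at #.#./#.#./##.. | H22=-1→#.#./#.#./####*
ply 3, V at #.#./#.#./#### | V01=+1→###./###./####*; V03=+1→#.##/#.##/####
ply 4: ###./###./#### is terminal -1 (H); from ..#./..#./##.. depth 6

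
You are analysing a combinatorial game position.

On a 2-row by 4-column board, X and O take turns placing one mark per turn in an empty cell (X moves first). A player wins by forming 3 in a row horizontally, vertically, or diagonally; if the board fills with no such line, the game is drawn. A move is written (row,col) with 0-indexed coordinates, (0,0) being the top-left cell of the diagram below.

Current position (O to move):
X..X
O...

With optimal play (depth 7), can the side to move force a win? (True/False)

[X..X/O...] O move#1: (0,1):+0/XO.X/O...*, (0,2):+0/X.OX/O..., (1,1):+0/X..X/OO.., (1,2):+0/X..X/O.O., (1,3):+0/X..X/O..O
[XO.X/O...] X move#2: (0,2):+0/XOXX/O...*, (1,1):+0/XO.X/OX.., (1,2):+0/XO.X/O.X., (1,3):+0/XO.X/O..X
[XOXX/O...] O move#3: (1,1):+0/XOXX/OO..*, (1,2):+0/XOXX/O.O., (1,3):+0/XOXX/O..O
[XOXX/OO..] X move#4: (1,2):+0/XOXX/OOX.*, (1,3):-1/XOXX/OO.X
[XOXX/OOX.] O move#5: (1,3):+0/XOXX/OOXO*
[XOXX/OOXO] end (terminal +0, X#6); searched X..X/O... to 7

O winning at [X..X/O...]: False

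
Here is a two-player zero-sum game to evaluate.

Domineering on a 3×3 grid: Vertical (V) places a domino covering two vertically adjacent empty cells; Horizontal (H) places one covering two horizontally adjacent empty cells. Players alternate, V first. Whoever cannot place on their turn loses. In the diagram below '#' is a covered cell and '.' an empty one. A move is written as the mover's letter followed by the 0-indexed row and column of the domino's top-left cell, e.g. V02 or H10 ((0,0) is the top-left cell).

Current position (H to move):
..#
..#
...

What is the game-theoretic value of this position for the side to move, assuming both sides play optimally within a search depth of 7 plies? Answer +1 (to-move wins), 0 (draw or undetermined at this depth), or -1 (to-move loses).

[..#/..#/...] H move#1: H00:-1/###/..#/..., H10:+1/..#/###/...*, H20:-1/..#/..#/##., H21:-1/..#/..#/.##
[..#/###/...] end (terminal -1, V#2); searched ..#/..#/... to 7

value(..#/..#/..., H) = +1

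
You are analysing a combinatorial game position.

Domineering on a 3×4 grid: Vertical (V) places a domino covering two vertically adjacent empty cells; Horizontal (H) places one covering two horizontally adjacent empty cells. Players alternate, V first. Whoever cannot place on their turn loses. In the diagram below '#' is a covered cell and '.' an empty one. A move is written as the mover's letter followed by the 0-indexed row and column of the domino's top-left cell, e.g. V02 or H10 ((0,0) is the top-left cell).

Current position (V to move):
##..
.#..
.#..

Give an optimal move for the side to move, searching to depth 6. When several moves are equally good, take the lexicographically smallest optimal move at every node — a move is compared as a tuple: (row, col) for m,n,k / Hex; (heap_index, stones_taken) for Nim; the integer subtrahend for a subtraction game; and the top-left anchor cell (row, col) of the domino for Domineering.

V's best at [##../.#../.#..]: V02

ply 1, V at ##../.#../.#.. | V02=+1→###./.##./.#..*; V03=+1→##.#/.#.#/.#..; V10=-1→##../##../##..; V12=+1→##../.##./.##.; V13=+1→##../.#.#/.#.#
ply 2, H at ###./.##./.#.. | H22=-1→###./.##./.###*
ply 3, V at ###./.##./.### | V03=+1→####/.###/.###*; V10=+1→###./###./####
ply 4: ####/.###/.### is terminal -1 (H); from ##../.#../.#.. depth 6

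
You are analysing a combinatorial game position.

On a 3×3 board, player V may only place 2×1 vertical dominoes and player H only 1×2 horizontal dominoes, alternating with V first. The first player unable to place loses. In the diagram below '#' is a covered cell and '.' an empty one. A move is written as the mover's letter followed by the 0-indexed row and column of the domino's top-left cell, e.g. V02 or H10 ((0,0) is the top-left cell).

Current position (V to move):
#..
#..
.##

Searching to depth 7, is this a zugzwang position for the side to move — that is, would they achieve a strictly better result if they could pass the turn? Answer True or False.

[#../#../.##] V move#1: V01:+1/##./##./.##*, V02:+1/#.#/#.#/.##
[##./##./.##] end (terminal -1, H#2); searched #../#../.## to 7
pass branch (H moves first from the same position):
  | [#../#../.##] H move#1: H01:+1/###/#../.##*, H11:+1/#../###/.##
  | [###/#../.##] end (terminal -1, V#2); searched #../#../.## to 7
V moving scores +1; V passing scores -1

zugzwang(#../#../.##, V) = False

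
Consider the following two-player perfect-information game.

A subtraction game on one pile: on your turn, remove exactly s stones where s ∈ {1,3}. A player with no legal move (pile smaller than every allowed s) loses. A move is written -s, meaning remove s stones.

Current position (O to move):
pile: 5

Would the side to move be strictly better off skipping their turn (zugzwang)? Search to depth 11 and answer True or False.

zugzwang(5, O) = False

p1 O@[5]: -1[4]+1* -3[2]+1
p2 X@[4]: -1[3]-1* -3[1]-1
p3 O@[3]: -1[2]+1* -3[0]+1
p4 X@[2]: -1[1]-1*
p5 O@[1]: -1[0]+1*
p6 X@[0] terminal -1; root [5] d11
pass branch (X moves first from the same position):
  | p1 X@[5]: -1[4]+1* -3[2]+1
  | p2 O@[4]: -1[3]-1* -3[1]-1
  | p3 X@[3]: -1[2]+1* -3[0]+1
  | p4 O@[2]: -1[1]-1*
  | p5 X@[1]: -1[0]+1*
  | p6 O@[0] terminal -1; root [5] d11
O moving scores +1; O passing scores -1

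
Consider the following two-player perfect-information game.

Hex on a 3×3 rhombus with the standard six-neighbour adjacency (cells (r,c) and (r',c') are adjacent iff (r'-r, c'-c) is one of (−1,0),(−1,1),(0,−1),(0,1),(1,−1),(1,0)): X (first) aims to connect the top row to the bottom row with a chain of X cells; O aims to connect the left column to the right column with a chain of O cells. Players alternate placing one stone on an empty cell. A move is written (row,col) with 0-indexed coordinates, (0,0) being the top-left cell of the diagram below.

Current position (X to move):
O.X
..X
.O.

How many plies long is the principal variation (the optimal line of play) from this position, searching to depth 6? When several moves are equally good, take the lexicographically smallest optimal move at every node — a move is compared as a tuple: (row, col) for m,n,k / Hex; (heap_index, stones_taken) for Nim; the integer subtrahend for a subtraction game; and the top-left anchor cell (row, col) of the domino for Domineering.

PV length from [O.X/..X/.O.]: 5 plies

[O.X/..X/.O.] X move#1: (0,1):+1/OXX/..X/.O.*, (1,0):+1/O.X/X.X/.O., (1,1):+1/O.X/.XX/.O., (2,0):+1/O.X/..X/XO., (2,2):+1/O.X/..X/.OX
[OXX/..X/.O.] O move#2: (1,0):-1/OXX/O.X/.O.*, (1,1):-1/OXX/.OX/.O., (2,0):-1/OXX/..X/OO., (2,2):-1/OXX/..X/.OO
[OXX/O.X/.O.] X move#3: (1,1):+1/OXX/OXX/.O.*, (2,0):+1/OXX/O.X/XO., (2,2):+1/OXX/O.X/.OX
[OXX/OXX/.O.] O move#4: (2,0):-1/OXX/OXX/OO.*, (2,2):-1/OXX/OXX/.OO
[OXX/OXX/OO.] X move#5: (2,2):+1/OXX/OXX/OOX*
[OXX/OXX/OOX] end (terminal -1, O#6); searched O.X/..X/.O. to 6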